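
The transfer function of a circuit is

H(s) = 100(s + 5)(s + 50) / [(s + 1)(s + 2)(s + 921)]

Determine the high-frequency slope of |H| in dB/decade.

-20 dB/decade

Each pole contributes −20 dB/decade at high frequency; each zero contributes +20 dB/decade.
Net: 2 zero(s) − 3 pole(s) → -20 dB/decade.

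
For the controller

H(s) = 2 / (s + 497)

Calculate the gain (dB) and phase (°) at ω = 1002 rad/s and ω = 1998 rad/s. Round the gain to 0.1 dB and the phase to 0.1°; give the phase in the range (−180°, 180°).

ω = 1002: -55.0 dB, -63.6°; ω = 1998: -60.3 dB, -76.0°

Substitute s = j1002:
Numerator: 2 = 2 + j0
Denominator: (j1002) + 497 = 497 + j1002
|N| = √(2² + 0²) ≈ 2, ∠N ≈ 0.00°
|D| = √(497² + 1002²) ≈ 1118.5, ∠D ≈ 63.62°
|H| = 2 / 1118.5 ≈ 0.0017881
Gain = 20 log₁₀(0.0017881) ≈ -54.95 dB
∠H = 0.00° − 63.62° = -63.62°

Substitute s = j1998:
Numerator: 2 = 2 + j0
Denominator: (j1998) + 497 = 497 + j1998
|N| = √(2² + 0²) ≈ 2, ∠N ≈ 0.00°
|D| = √(497² + 1998²) ≈ 2058.9, ∠D ≈ 76.03°
|H| = 2 / 2058.9 ≈ 0.00097139
Gain = 20 log₁₀(0.00097139) ≈ -60.25 dB
∠H = 0.00° − 76.03° = -76.03°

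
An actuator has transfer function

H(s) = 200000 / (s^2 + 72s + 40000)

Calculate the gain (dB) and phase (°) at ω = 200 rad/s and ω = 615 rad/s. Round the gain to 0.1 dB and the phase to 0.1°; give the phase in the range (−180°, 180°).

ω = 200: 22.9 dB, -90.0°; ω = 615: -4.6 dB, -172.5°

At s = jω = j200:
quadratic: (j200)² + 72·j200 + 40000 = 0 + j14400 → |·| ≈ 14400, ∠ ≈ 90.00°
|H| = 200000 / 14400 ≈ 13.889
Gain = 20 log₁₀(13.889) ≈ 22.85 dB
∠H = 0.00° − 90.00° = -90.00°

At s = jω = j615:
quadratic: (j615)² + 72·j615 + 40000 = -338225 + j44280 → |·| ≈ 3.4111e+05, ∠ ≈ 172.54°
|H| = 200000 / 3.4111e+05 ≈ 0.58632
Gain = 20 log₁₀(0.58632) ≈ -4.64 dB
∠H = 0.00° − 172.54° = -172.54°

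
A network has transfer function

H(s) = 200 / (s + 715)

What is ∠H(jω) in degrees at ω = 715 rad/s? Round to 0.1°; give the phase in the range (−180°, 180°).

-45.0°

At s = jω = j715:
pole (s+715): 715 + j715 → |·| = √(715²+715²) = √1022450 ≈ 1011.2, ∠ = arctan(715/715) ≈ 45.00°
∠H = 0.00° − 45.00° = -45.00°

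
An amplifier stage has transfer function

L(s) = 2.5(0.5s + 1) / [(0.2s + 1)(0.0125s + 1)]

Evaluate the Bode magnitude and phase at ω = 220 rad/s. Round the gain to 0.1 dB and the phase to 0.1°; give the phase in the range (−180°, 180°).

6.6 dB, -69.2°

At ω = 220 rad/s:
zero (1 + j220·0.5) = 1 + j110 → |·| ≈ 110, ∠ ≈ 89.48°
pole (1 + j220·0.2) = 1 + j44 → |·| ≈ 44.011, ∠ ≈ 88.70°
pole (1 + j220·0.0125) = 1 + j2.75 → |·| ≈ 2.9262, ∠ ≈ 70.02°
|L| = 2.5 · 110 / (44.011 · 2.9262) ≈ 2.1353
Gain = 20 log₁₀(2.1353) ≈ 6.59 dB
∠L = (89.48°) − (88.70° + 70.02°) = -69.24°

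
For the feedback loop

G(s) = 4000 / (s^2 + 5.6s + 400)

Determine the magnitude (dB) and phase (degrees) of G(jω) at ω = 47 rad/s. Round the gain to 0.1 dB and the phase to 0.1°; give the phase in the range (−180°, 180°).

At s = jω = j47:
quadratic: (j47)² + 5.6·j47 + 400 = -1809 + j263.2 → |·| ≈ 1828, ∠ ≈ 171.72°
|G| = 4000 / 1828 ≈ 2.1882
Gain = 20 log₁₀(2.1882) ≈ 6.80 dB
∠G = 0.00° − 171.72° = -171.72°

6.8 dB, -171.7°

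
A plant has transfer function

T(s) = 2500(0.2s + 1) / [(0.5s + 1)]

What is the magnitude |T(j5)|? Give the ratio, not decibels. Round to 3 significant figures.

1.31e+03

At ω = 5 rad/s:
zero (1 + j5·0.2) = 1 + j1 → |·| ≈ 1.4142, ∠ ≈ 45.00°
pole (1 + j5·0.5) = 1 + j2.5 → |·| ≈ 2.6926, ∠ ≈ 68.20°
|T| = 2500 · 1.4142 / (2.6926) ≈ 1313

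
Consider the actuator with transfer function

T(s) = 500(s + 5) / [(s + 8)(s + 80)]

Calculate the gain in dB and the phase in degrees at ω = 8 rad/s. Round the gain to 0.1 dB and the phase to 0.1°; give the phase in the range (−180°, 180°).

At s = jω = j8:
zero (s+5): 5 + j8 → |·| = √(5²+8²) = √89 ≈ 9.434, ∠ = arctan(8/5) ≈ 57.99°
pole (s+8): 8 + j8 → |·| = √(8²+8²) = √128 ≈ 11.314, ∠ = arctan(8/8) ≈ 45.00°
pole (s+80): 80 + j8 → |·| = √(80²+8²) = √6464 ≈ 80.399, ∠ = arctan(8/80) ≈ 5.71°
|T| = 500 · 9.434 / 909.63 ≈ 5.1856
Gain = 20 log₁₀(5.1856) ≈ 14.30 dB
∠T = 57.99° − 50.71° = 7.28°

14.3 dB, 7.3°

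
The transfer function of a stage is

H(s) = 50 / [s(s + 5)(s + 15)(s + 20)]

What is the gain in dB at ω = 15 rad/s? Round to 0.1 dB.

At s = jω = j15:
pole (s+5): 5 + j15 → |·| = √(5²+15²) = √250 ≈ 15.811, ∠ = arctan(15/5) ≈ 71.57°
pole (s+15): 15 + j15 → |·| = √(15²+15²) = √450 ≈ 21.213, ∠ = arctan(15/15) ≈ 45.00°
pole (s+20): 20 + j15 → |·| = √(20²+15²) = √625 ≈ 25, ∠ = arctan(15/20) ≈ 36.87°
pole at origin: |s| = 15, ∠ = 90.00° (in denominator)
|H| = 50 / 1.2577e+05 ≈ 0.00039755
Gain = 20 log₁₀(0.00039755) ≈ -68.01 dB

-68.0 dB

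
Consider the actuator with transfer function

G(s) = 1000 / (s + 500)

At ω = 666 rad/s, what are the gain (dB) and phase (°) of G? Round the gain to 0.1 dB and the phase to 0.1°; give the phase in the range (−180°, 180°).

1.6 dB, -53.1°

At s = jω = j666:
pole (s+500): 500 + j666 → |·| = √(500²+666²) = √693556 ≈ 832.8, ∠ = arctan(666/500) ≈ 53.10°
|G| = 1000 / 832.8 ≈ 1.2008
Gain = 20 log₁₀(1.2008) ≈ 1.59 dB
∠G = 0.00° − 53.10° = -53.10°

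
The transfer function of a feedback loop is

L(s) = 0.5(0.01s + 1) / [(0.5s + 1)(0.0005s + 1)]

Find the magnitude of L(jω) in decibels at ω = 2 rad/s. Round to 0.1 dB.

At ω = 2 rad/s:
zero (1 + j2·0.01) = 1 + j0.02 → |·| ≈ 1.0002, ∠ ≈ 1.15°
pole (1 + j2·0.5) = 1 + j1 → |·| ≈ 1.4142, ∠ ≈ 45.00°
pole (1 + j2·0.0005) = 1 + j0.001 → |·| ≈ 1, ∠ ≈ 0.06°
|L| = 0.5 · 1.0002 / (1.4142 · 1) ≈ 0.35363
Gain = 20 log₁₀(0.35363) ≈ -9.03 dB

-9.0 dB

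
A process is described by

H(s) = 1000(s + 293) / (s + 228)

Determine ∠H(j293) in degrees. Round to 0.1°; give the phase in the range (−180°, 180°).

-7.1°

At s = jω = j293:
zero (s+293): 293 + j293 → |·| = √(293²+293²) = √171698 ≈ 414.36, ∠ = arctan(293/293) ≈ 45.00°
pole (s+228): 228 + j293 → |·| = √(228²+293²) = √137833 ≈ 371.26, ∠ = arctan(293/228) ≈ 52.11°
∠H = 45.00° − 52.11° = -7.11°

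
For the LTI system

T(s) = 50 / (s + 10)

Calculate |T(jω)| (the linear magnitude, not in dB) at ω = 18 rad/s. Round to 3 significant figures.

2.43

At s = jω = j18:
pole (s+10): 10 + j18 → |·| = √(10²+18²) = √424 ≈ 20.591, ∠ = arctan(18/10) ≈ 60.95°
|T| = 50 / 20.591 ≈ 2.4282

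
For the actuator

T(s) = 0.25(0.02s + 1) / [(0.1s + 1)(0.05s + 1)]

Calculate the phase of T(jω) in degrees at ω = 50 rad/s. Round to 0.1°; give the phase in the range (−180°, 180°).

At ω = 50 rad/s:
zero (1 + j50·0.02) = 1 + j1 → |·| ≈ 1.4142, ∠ ≈ 45.00°
pole (1 + j50·0.1) = 1 + j5 → |·| ≈ 5.099, ∠ ≈ 78.69°
pole (1 + j50·0.05) = 1 + j2.5 → |·| ≈ 2.6926, ∠ ≈ 68.20°
∠T = (45.00°) − (78.69° + 68.20°) = -101.89°

-101.9°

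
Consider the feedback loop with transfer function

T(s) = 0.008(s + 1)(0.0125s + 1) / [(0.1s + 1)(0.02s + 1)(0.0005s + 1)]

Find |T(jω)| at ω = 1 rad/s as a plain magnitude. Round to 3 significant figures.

0.0113

At ω = 1 rad/s:
zero (1 + j1·1) = 1 + j1 → |·| ≈ 1.4142, ∠ ≈ 45.00°
zero (1 + j1·0.0125) = 1 + j0.0125 → |·| ≈ 1.0001, ∠ ≈ 0.72°
pole (1 + j1·0.1) = 1 + j0.1 → |·| ≈ 1.005, ∠ ≈ 5.71°
pole (1 + j1·0.02) = 1 + j0.02 → |·| ≈ 1.0002, ∠ ≈ 1.15°
pole (1 + j1·0.0005) = 1 + j0.0005 → |·| ≈ 1, ∠ ≈ 0.03°
|T| = 0.008 · 1.4142 · 1.0001 / (1.005 · 1.0002 · 1) ≈ 0.011256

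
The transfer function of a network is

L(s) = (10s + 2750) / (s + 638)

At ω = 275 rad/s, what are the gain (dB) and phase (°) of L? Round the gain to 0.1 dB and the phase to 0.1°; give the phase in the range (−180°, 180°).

Substitute s = j275:
Numerator: 10(j275) + 2750 = 2750 + j2750
Denominator: (j275) + 638 = 638 + j275
|N| = √(2750² + 2750²) ≈ 3889.1, ∠N ≈ 45.00°
|D| = √(638² + 275²) ≈ 694.74, ∠D ≈ 23.32°
|L| = 3889.1 / 694.74 ≈ 5.5979
Gain = 20 log₁₀(5.5979) ≈ 14.96 dB
∠L = 45.00° − 23.32° = 21.68°

15.0 dB, 21.7°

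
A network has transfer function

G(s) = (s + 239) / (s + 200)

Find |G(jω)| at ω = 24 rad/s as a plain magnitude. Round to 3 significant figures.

At s = jω = j24:
zero (s+239): 239 + j24 → |·| = √(239²+24²) = √57697 ≈ 240.2, ∠ = arctan(24/239) ≈ 5.73°
pole (s+200): 200 + j24 → |·| = √(200²+24²) = √40576 ≈ 201.43, ∠ = arctan(24/200) ≈ 6.84°
|G| = 1 · 240.2 / 201.43 ≈ 1.1925

1.19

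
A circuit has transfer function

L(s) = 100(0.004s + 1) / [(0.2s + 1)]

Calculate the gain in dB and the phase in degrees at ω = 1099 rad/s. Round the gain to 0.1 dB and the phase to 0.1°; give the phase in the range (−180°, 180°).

6.2 dB, -12.6°

At ω = 1099 rad/s:
zero (1 + j1099·0.004) = 1 + j4.396 → |·| ≈ 4.5083, ∠ ≈ 77.18°
pole (1 + j1099·0.2) = 1 + j219.8 → |·| ≈ 219.8, ∠ ≈ 89.74°
|L| = 100 · 4.5083 / (219.8) ≈ 2.0511
Gain = 20 log₁₀(2.0511) ≈ 6.24 dB
∠L = (77.18°) − (89.74°) = -12.56°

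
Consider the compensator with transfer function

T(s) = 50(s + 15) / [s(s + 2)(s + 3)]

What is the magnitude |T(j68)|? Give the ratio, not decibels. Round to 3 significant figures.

0.0111

At s = jω = j68:
zero (s+15): 15 + j68 → |·| = √(15²+68²) = √4849 ≈ 69.635, ∠ = arctan(68/15) ≈ 77.56°
pole (s+2): 2 + j68 → |·| = √(2²+68²) = √4628 ≈ 68.029, ∠ = arctan(68/2) ≈ 88.32°
pole (s+3): 3 + j68 → |·| = √(3²+68²) = √4633 ≈ 68.066, ∠ = arctan(68/3) ≈ 87.47°
pole at origin: |s| = 68, ∠ = 90.00° (in denominator)
|T| = 50 · 69.635 / 3.1487e+05 ≈ 0.011058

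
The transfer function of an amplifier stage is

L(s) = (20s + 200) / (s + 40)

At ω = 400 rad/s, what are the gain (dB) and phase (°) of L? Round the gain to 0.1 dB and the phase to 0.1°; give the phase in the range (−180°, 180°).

26.0 dB, 4.3°

Substitute s = j400:
Numerator: 20(j400) + 200 = 200 + j8000
Denominator: (j400) + 40 = 40 + j400
|N| = √(200² + 8000²) ≈ 8002.5, ∠N ≈ 88.57°
|D| = √(40² + 400²) ≈ 402, ∠D ≈ 84.29°
|L| = 8002.5 / 402 ≈ 19.907
Gain = 20 log₁₀(19.907) ≈ 25.98 dB
∠L = 88.57° − 84.29° = 4.28°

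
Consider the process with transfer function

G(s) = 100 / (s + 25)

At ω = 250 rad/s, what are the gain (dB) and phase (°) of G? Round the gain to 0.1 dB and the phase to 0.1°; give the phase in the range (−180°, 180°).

Substitute s = j250:
Numerator: 100 = 100 + j0
Denominator: (j250) + 25 = 25 + j250
|N| = √(100² + 0²) ≈ 100, ∠N ≈ 0.00°
|D| = √(25² + 250²) ≈ 251.25, ∠D ≈ 84.29°
|G| = 100 / 251.25 ≈ 0.39801
Gain = 20 log₁₀(0.39801) ≈ -8.00 dB
∠G = 0.00° − 84.29° = -84.29°

-8.0 dB, -84.3°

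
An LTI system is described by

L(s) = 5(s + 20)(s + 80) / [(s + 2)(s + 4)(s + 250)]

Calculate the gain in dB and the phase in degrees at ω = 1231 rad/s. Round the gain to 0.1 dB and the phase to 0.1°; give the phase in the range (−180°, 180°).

At s = jω = j1231:
zero (s+20): 20 + j1231 → |·| = √(20²+1231²) = √1515761 ≈ 1231.2, ∠ = arctan(1231/20) ≈ 89.07°
zero (s+80): 80 + j1231 → |·| = √(80²+1231²) = √1521761 ≈ 1233.6, ∠ = arctan(1231/80) ≈ 86.28°
pole (s+2): 2 + j1231 → |·| = √(2²+1231²) = √1515365 ≈ 1231, ∠ = arctan(1231/2) ≈ 89.91°
pole (s+4): 4 + j1231 → |·| = √(4²+1231²) = √1515377 ≈ 1231, ∠ = arctan(1231/4) ≈ 89.81°
pole (s+250): 250 + j1231 → |·| = √(250²+1231²) = √1577861 ≈ 1256.1, ∠ = arctan(1231/250) ≈ 78.52°
|L| = 5 · 1.5188e+06 / 1.9034e+09 ≈ 0.0039897
Gain = 20 log₁₀(0.0039897) ≈ -47.98 dB
∠L = 175.35° − 258.24° = -82.89°

-48.0 dB, -82.9°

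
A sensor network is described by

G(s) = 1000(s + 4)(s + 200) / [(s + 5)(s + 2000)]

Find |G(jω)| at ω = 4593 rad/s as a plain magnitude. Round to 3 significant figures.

At s = jω = j4593:
zero (s+4): 4 + j4593 → |·| = √(4²+4593²) = √21095665 ≈ 4593, ∠ = arctan(4593/4) ≈ 89.95°
zero (s+200): 200 + j4593 → |·| = √(200²+4593²) = √21135649 ≈ 4597.4, ∠ = arctan(4593/200) ≈ 87.51°
pole (s+5): 5 + j4593 → |·| = √(5²+4593²) = √21095674 ≈ 4593, ∠ = arctan(4593/5) ≈ 89.94°
pole (s+2000): 2000 + j4593 → |·| = √(2000²+4593²) = √25095649 ≈ 5009.6, ∠ = arctan(4593/2000) ≈ 66.47°
|G| = 1000 · 2.1116e+07 / 2.3009e+07 ≈ 917.73

918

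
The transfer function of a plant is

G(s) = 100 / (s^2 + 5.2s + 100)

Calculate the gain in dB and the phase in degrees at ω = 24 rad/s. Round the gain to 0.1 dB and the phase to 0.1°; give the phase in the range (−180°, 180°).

-13.8 dB, -165.3°

At s = jω = j24:
quadratic: (j24)² + 5.2·j24 + 100 = -476 + j124.8 → |·| ≈ 492.09, ∠ ≈ 165.31°
|G| = 100 / 492.09 ≈ 0.20321
Gain = 20 log₁₀(0.20321) ≈ -13.84 dB
∠G = 0.00° − 165.31° = -165.31°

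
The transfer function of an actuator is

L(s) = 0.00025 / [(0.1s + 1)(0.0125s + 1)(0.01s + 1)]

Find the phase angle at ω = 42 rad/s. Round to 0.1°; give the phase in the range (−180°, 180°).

At ω = 42 rad/s:
pole (1 + j42·0.1) = 1 + j4.2 → |·| ≈ 4.3174, ∠ ≈ 76.61°
pole (1 + j42·0.0125) = 1 + j0.525 → |·| ≈ 1.1294, ∠ ≈ 27.70°
pole (1 + j42·0.01) = 1 + j0.42 → |·| ≈ 1.0846, ∠ ≈ 22.78°
∠L = (0°) − (76.61° + 27.70° + 22.78°) = -127.09°

-127.1°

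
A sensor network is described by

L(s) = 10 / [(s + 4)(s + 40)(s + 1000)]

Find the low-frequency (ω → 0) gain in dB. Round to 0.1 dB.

-84.1 dB

L(0) = 10 / (4·40·1000) = 6.25e-05
20 log₁₀(6.25e-05) ≈ -84.08 dB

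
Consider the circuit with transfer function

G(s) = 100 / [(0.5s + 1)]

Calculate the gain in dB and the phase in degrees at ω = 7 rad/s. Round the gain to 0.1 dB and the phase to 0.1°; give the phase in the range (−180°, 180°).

At ω = 7 rad/s:
pole (1 + j7·0.5) = 1 + j3.5 → |·| ≈ 3.6401, ∠ ≈ 74.05°
|G| = 100 · 1 / (3.6401) ≈ 27.472
Gain = 20 log₁₀(27.472) ≈ 28.78 dB
∠G = (0°) − (74.05°) = -74.05°

28.8 dB, -74.1°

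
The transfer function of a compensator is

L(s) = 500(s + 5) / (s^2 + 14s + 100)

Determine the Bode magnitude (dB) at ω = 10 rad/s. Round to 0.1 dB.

At s = jω = j10:
zero (s+5): 5 + j10 → |·| = √(5²+10²) = √125 ≈ 11.18, ∠ = arctan(10/5) ≈ 63.43°
quadratic: (j10)² + 14·j10 + 100 = 0 + j140 → |·| ≈ 140, ∠ ≈ 90.00°
|L| = 500 · 11.18 / 140 ≈ 39.929
Gain = 20 log₁₀(39.929) ≈ 32.03 dB

32.0 dB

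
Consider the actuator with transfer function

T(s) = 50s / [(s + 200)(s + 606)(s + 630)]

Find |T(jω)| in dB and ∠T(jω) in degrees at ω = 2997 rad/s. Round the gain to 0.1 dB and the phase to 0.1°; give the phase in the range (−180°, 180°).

-105.5 dB, -152.9°

At s = jω = j2997:
zero at origin: s = j2997 → |·| = 2997, ∠ = 90.00°
pole (s+200): 200 + j2997 → |·| = √(200²+2997²) = √9022009 ≈ 3003.7, ∠ = arctan(2997/200) ≈ 86.18°
pole (s+606): 606 + j2997 → |·| = √(606²+2997²) = √9349245 ≈ 3057.7, ∠ = arctan(2997/606) ≈ 78.57°
pole (s+630): 630 + j2997 → |·| = √(630²+2997²) = √9378909 ≈ 3062.5, ∠ = arctan(2997/630) ≈ 78.13°
|T| = 50 · 2997 / 2.8127e+10 ≈ 5.3276e-06
Gain = 20 log₁₀(5.3276e-06) ≈ -105.47 dB
∠T = 90.00° − 242.88° = -152.88°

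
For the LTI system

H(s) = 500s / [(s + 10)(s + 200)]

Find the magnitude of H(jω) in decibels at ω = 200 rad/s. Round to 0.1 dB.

4.9 dB

At s = jω = j200:
zero at origin: s = j200 → |·| = 200, ∠ = 90.00°
pole (s+10): 10 + j200 → |·| = √(10²+200²) = √40100 ≈ 200.25, ∠ = arctan(200/10) ≈ 87.14°
pole (s+200): 200 + j200 → |·| = √(200²+200²) = √80000 ≈ 282.84, ∠ = arctan(200/200) ≈ 45.00°
|H| = 500 · 200 / 56639 ≈ 1.7656
Gain = 20 log₁₀(1.7656) ≈ 4.94 dB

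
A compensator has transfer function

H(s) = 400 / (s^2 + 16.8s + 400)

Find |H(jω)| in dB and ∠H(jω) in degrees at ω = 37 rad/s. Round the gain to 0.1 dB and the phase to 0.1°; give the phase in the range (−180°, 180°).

-9.2 dB, -147.3°

At s = jω = j37:
quadratic: (j37)² + 16.8·j37 + 400 = -969 + j621.6 → |·| ≈ 1151.2, ∠ ≈ 147.32°
|H| = 400 / 1151.2 ≈ 0.34746
Gain = 20 log₁₀(0.34746) ≈ -9.18 dB
∠H = 0.00° − 147.32° = -147.32°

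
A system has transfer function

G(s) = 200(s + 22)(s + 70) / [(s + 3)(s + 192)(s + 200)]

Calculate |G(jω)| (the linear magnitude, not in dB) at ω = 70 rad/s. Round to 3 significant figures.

0.479

At s = jω = j70:
zero (s+22): 22 + j70 → |·| = √(22²+70²) = √5384 ≈ 73.376, ∠ = arctan(70/22) ≈ 72.55°
zero (s+70): 70 + j70 → |·| = √(70²+70²) = √9800 ≈ 98.995, ∠ = arctan(70/70) ≈ 45.00°
pole (s+3): 3 + j70 → |·| = √(3²+70²) = √4909 ≈ 70.064, ∠ = arctan(70/3) ≈ 87.55°
pole (s+192): 192 + j70 → |·| = √(192²+70²) = √41764 ≈ 204.36, ∠ = arctan(70/192) ≈ 20.03°
pole (s+200): 200 + j70 → |·| = √(200²+70²) = √44900 ≈ 211.9, ∠ = arctan(70/200) ≈ 19.29°
|G| = 200 · 7263.9 / 3.034e+06 ≈ 0.47883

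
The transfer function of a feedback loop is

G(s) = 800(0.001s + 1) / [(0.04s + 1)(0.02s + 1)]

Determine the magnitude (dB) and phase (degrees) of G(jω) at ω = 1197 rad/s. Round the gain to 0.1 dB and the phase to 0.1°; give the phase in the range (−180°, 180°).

0.7 dB, -126.3°

At ω = 1197 rad/s:
zero (1 + j1197·0.001) = 1 + j1.197 → |·| ≈ 1.5597, ∠ ≈ 50.12°
pole (1 + j1197·0.04) = 1 + j47.88 → |·| ≈ 47.89, ∠ ≈ 88.80°
pole (1 + j1197·0.02) = 1 + j23.94 → |·| ≈ 23.961, ∠ ≈ 87.61°
|G| = 800 · 1.5597 / (47.89 · 23.961) ≈ 1.0874
Gain = 20 log₁₀(1.0874) ≈ 0.73 dB
∠G = (50.12°) − (88.80° + 87.61°) = -126.29°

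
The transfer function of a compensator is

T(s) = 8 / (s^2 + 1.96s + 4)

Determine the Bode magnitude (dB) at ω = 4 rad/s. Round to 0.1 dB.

-5.1 dB

At s = jω = j4:
quadratic: (j4)² + 1.96·j4 + 4 = -12 + j7.84 → |·| ≈ 14.334, ∠ ≈ 146.84°
|T| = 8 / 14.334 ≈ 0.55811
Gain = 20 log₁₀(0.55811) ≈ -5.07 dB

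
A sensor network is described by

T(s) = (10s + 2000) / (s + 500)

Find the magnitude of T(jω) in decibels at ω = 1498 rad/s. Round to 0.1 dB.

Substitute s = j1498:
Numerator: 10(j1498) + 2000 = 2000 + j14980
Denominator: (j1498) + 500 = 500 + j1498
|N| = √(2000² + 14980²) ≈ 15113, ∠N ≈ 82.40°
|D| = √(500² + 1498²) ≈ 1579.2, ∠D ≈ 71.54°
|T| = 15113 / 1579.2 ≈ 9.57
Gain = 20 log₁₀(9.57) ≈ 19.62 dB

19.6 dB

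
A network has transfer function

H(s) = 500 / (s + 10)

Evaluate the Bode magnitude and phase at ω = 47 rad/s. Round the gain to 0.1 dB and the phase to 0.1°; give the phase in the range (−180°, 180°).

At s = jω = j47:
pole (s+10): 10 + j47 → |·| = √(10²+47²) = √2309 ≈ 48.052, ∠ = arctan(47/10) ≈ 77.99°
|H| = 500 / 48.052 ≈ 10.405
Gain = 20 log₁₀(10.405) ≈ 20.34 dB
∠H = 0.00° − 77.99° = -77.99°

20.3 dB, -78.0°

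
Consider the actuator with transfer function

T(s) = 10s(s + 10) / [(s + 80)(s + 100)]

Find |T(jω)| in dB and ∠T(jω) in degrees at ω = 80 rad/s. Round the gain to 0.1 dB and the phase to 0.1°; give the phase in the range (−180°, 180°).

13.0 dB, 89.2°

At s = jω = j80:
zero (s+10): 10 + j80 → |·| = √(10²+80²) = √6500 ≈ 80.623, ∠ = arctan(80/10) ≈ 82.87°
zero at origin: s = j80 → |·| = 80, ∠ = 90.00°
pole (s+80): 80 + j80 → |·| = √(80²+80²) = √12800 ≈ 113.14, ∠ = arctan(80/80) ≈ 45.00°
pole (s+100): 100 + j80 → |·| = √(100²+80²) = √16400 ≈ 128.06, ∠ = arctan(80/100) ≈ 38.66°
|T| = 10 · 6449.8 / 14489 ≈ 4.4515
Gain = 20 log₁₀(4.4515) ≈ 12.97 dB
∠T = 172.87° − 83.66° = 89.21°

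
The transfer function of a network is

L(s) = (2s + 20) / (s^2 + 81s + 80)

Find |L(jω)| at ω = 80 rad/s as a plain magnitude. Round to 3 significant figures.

Substitute s = j80:
Numerator: 2(j80) + 20 = 20 + j160
Denominator: (j80)^2 + 81(j80) + 80 = -6320 + j6480
|N| = √(20² + 160²) ≈ 161.25, ∠N ≈ 82.87°
|D| = √(6320² + 6480²) ≈ 9051.7, ∠D ≈ 134.28°
|L| = 161.25 / 9051.7 ≈ 0.017814

0.0178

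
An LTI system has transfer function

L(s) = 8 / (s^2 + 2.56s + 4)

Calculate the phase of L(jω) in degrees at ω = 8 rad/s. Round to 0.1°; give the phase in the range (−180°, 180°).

At s = jω = j8:
quadratic: (j8)² + 2.56·j8 + 4 = -60 + j20.48 → |·| ≈ 63.399, ∠ ≈ 161.15°
∠L = 0.00° − 161.15° = -161.15°

-161.2°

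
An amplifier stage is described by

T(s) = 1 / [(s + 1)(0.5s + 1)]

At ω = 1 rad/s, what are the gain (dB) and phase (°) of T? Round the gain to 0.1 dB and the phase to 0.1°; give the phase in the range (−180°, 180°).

At ω = 1 rad/s:
pole (1 + j1·1) = 1 + j1 → |·| ≈ 1.4142, ∠ ≈ 45.00°
pole (1 + j1·0.5) = 1 + j0.5 → |·| ≈ 1.118, ∠ ≈ 26.57°
|T| = 1 · 1 / (1.4142 · 1.118) ≈ 0.63248
Gain = 20 log₁₀(0.63248) ≈ -3.98 dB
∠T = (0°) − (45.00° + 26.57°) = -71.57°

-4.0 dB, -71.6°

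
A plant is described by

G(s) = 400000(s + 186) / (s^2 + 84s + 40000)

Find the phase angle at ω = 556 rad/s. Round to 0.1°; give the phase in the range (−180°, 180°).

At s = jω = j556:
zero (s+186): 186 + j556 → |·| = √(186²+556²) = √343732 ≈ 586.29, ∠ = arctan(556/186) ≈ 71.50°
quadratic: (j556)² + 84·j556 + 40000 = -269136 + j46704 → |·| ≈ 2.7316e+05, ∠ ≈ 170.16°
∠G = 71.50° − 170.16° = -98.66°

-98.7°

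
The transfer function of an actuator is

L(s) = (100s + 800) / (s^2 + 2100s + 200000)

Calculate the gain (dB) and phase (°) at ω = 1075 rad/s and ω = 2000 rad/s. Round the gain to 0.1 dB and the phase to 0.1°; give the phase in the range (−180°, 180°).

Substitute s = j1075:
Numerator: 100(j1075) + 800 = 800 + j107500
Denominator: (j1075)^2 + 2100(j1075) + 200000 = -955625 + j2257500
|N| = √(800² + 107500²) ≈ 1.075e+05, ∠N ≈ 89.57°
|D| = √(955625² + 2257500²) ≈ 2.4514e+06, ∠D ≈ 112.94°
|L| = 1.075e+05 / 2.4514e+06 ≈ 0.043852
Gain = 20 log₁₀(0.043852) ≈ -27.16 dB
∠L = 89.57° − 112.94° = -23.37°

Substitute s = j2000:
Numerator: 100(j2000) + 800 = 800 + j200000
Denominator: (j2000)^2 + 2100(j2000) + 200000 = -3800000 + j4200000
|N| = √(800² + 200000²) ≈ 2e+05, ∠N ≈ 89.77°
|D| = √(3800000² + 4200000²) ≈ 5.6639e+06, ∠D ≈ 132.14°
|L| = 2e+05 / 5.6639e+06 ≈ 0.035311
Gain = 20 log₁₀(0.035311) ≈ -29.04 dB
∠L = 89.77° − 132.14° = -42.37°

ω = 1075: -27.2 dB, -23.4°; ω = 2000: -29.0 dB, -42.4°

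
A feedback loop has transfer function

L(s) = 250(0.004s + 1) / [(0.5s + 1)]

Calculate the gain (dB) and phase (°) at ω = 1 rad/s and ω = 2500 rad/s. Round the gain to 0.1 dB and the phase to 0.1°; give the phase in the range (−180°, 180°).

ω = 1: 47.0 dB, -26.3°; ω = 2500: 6.1 dB, -5.7°

At ω = 1 rad/s:
zero (1 + j1·0.004) = 1 + j0.004 → |·| ≈ 1, ∠ ≈ 0.23°
pole (1 + j1·0.5) = 1 + j0.5 → |·| ≈ 1.118, ∠ ≈ 26.57°
|L| = 250 · 1 / (1.118) ≈ 223.61
Gain = 20 log₁₀(223.61) ≈ 46.99 dB
∠L = (0.23°) − (26.57°) = -26.34°

At ω = 2500 rad/s:
zero (1 + j2500·0.004) = 1 + j10 → |·| ≈ 10.05, ∠ ≈ 84.29°
pole (1 + j2500·0.5) = 1 + j1250 → |·| ≈ 1250, ∠ ≈ 89.95°
|L| = 250 · 10.05 / (1250) ≈ 2.01
Gain = 20 log₁₀(2.01) ≈ 6.06 dB
∠L = (84.29°) − (89.95°) = -5.66°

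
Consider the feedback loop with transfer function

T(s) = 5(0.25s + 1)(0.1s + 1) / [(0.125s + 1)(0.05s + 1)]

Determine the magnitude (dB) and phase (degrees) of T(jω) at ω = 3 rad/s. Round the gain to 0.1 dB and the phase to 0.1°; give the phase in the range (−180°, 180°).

15.6 dB, 24.5°

At ω = 3 rad/s:
zero (1 + j3·0.25) = 1 + j0.75 → |·| ≈ 1.25, ∠ ≈ 36.87°
zero (1 + j3·0.1) = 1 + j0.3 → |·| ≈ 1.044, ∠ ≈ 16.70°
pole (1 + j3·0.125) = 1 + j0.375 → |·| ≈ 1.068, ∠ ≈ 20.56°
pole (1 + j3·0.05) = 1 + j0.15 → |·| ≈ 1.0112, ∠ ≈ 8.53°
|T| = 5 · 1.25 · 1.044 / (1.068 · 1.0112) ≈ 6.0419
Gain = 20 log₁₀(6.0419) ≈ 15.62 dB
∠T = (36.87° + 16.70°) − (20.56° + 8.53°) = 24.48°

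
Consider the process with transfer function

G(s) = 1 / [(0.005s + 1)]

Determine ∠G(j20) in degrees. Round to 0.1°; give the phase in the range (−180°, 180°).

-5.7°

At ω = 20 rad/s:
pole (1 + j20·0.005) = 1 + j0.1 → |·| ≈ 1.005, ∠ ≈ 5.71°
∠G = (0°) − (5.71°) = -5.71°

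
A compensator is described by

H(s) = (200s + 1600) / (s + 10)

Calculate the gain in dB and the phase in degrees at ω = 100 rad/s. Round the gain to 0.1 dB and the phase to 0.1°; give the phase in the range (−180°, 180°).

46.0 dB, 1.1°

Substitute s = j100:
Numerator: 200(j100) + 1600 = 1600 + j20000
Denominator: (j100) + 10 = 10 + j100
|N| = √(1600² + 20000²) ≈ 20064, ∠N ≈ 85.43°
|D| = √(10² + 100²) ≈ 100.5, ∠D ≈ 84.29°
|H| = 20064 / 100.5 ≈ 199.64
Gain = 20 log₁₀(199.64) ≈ 46.00 dB
∠H = 85.43° − 84.29° = 1.14°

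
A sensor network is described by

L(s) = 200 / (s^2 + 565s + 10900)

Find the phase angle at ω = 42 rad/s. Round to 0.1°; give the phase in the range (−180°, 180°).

-68.9°

Substitute s = j42:
Numerator: 200 = 200 + j0
Denominator: (j42)^2 + 565(j42) + 10900 = 9136 + j23730
|N| = √(200² + 0²) ≈ 200, ∠N ≈ 0.00°
|D| = √(9136² + 23730²) ≈ 25428, ∠D ≈ 68.94°
∠L = 0.00° − 68.94° = -68.94°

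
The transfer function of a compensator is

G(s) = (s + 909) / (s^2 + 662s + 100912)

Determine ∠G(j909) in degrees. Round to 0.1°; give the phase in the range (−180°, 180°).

Substitute s = j909:
Numerator: (j909) + 909 = 909 + j909
Denominator: (j909)^2 + 662(j909) + 100912 = -725369 + j601758
|N| = √(909² + 909²) ≈ 1285.5, ∠N ≈ 45.00°
|D| = √(725369² + 601758²) ≈ 9.4248e+05, ∠D ≈ 140.32°
∠G = 45.00° − 140.32° = -95.32°

-95.3°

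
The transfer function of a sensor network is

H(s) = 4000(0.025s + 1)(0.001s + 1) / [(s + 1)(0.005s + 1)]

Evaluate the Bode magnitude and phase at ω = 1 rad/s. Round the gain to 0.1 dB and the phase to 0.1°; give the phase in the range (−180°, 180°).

At ω = 1 rad/s:
zero (1 + j1·0.025) = 1 + j0.025 → |·| ≈ 1.0003, ∠ ≈ 1.43°
zero (1 + j1·0.001) = 1 + j0.001 → |·| ≈ 1, ∠ ≈ 0.06°
pole (1 + j1·1) = 1 + j1 → |·| ≈ 1.4142, ∠ ≈ 45.00°
pole (1 + j1·0.005) = 1 + j0.005 → |·| ≈ 1, ∠ ≈ 0.29°
|H| = 4000 · 1.0003 · 1 / (1.4142 · 1) ≈ 2829.3
Gain = 20 log₁₀(2829.3) ≈ 69.03 dB
∠H = (1.43° + 0.06°) − (45.00° + 0.29°) = -43.80°

69.0 dB, -43.8°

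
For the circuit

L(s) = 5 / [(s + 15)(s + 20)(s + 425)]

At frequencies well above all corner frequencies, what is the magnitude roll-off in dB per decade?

-60 dB/decade

Each pole contributes −20 dB/decade at high frequency; each zero contributes +20 dB/decade.
Net: 0 zero(s) − 3 pole(s) → -60 dB/decade.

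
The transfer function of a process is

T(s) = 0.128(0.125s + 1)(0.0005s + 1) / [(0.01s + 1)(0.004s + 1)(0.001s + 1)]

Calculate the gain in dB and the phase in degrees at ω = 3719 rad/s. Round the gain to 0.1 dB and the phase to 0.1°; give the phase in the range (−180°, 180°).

-24.6 dB, -98.0°

At ω = 3719 rad/s:
zero (1 + j3719·0.125) = 1 + j464.875 → |·| ≈ 464.88, ∠ ≈ 89.88°
zero (1 + j3719·0.0005) = 1 + j1.8595 → |·| ≈ 2.1113, ∠ ≈ 61.73°
pole (1 + j3719·0.01) = 1 + j37.19 → |·| ≈ 37.203, ∠ ≈ 88.46°
pole (1 + j3719·0.004) = 1 + j14.876 → |·| ≈ 14.91, ∠ ≈ 86.15°
pole (1 + j3719·0.001) = 1 + j3.719 → |·| ≈ 3.8511, ∠ ≈ 74.95°
|T| = 0.128 · 464.88 · 2.1113 / (37.203 · 14.91 · 3.8511) ≈ 0.058811
Gain = 20 log₁₀(0.058811) ≈ -24.61 dB
∠T = (89.88° + 61.73°) − (88.46° + 86.15° + 74.95°) = -97.95°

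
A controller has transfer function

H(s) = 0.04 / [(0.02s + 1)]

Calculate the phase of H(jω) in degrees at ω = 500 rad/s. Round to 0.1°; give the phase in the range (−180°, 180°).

-84.3°

At ω = 500 rad/s:
pole (1 + j500·0.02) = 1 + j10 → |·| ≈ 10.05, ∠ ≈ 84.29°
∠H = (0°) − (84.29°) = -84.29°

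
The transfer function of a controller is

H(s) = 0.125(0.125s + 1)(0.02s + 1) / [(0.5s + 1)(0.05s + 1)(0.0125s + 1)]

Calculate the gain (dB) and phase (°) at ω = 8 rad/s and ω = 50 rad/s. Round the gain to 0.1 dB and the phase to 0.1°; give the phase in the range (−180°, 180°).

At ω = 8 rad/s:
zero (1 + j8·0.125) = 1 + j1 → |·| ≈ 1.4142, ∠ ≈ 45.00°
zero (1 + j8·0.02) = 1 + j0.16 → |·| ≈ 1.0127, ∠ ≈ 9.09°
pole (1 + j8·0.5) = 1 + j4 → |·| ≈ 4.1231, ∠ ≈ 75.96°
pole (1 + j8·0.05) = 1 + j0.4 → |·| ≈ 1.077, ∠ ≈ 21.80°
pole (1 + j8·0.0125) = 1 + j0.1 → |·| ≈ 1.005, ∠ ≈ 5.71°
|H| = 0.125 · 1.4142 · 1.0127 / (4.1231 · 1.077 · 1.005) ≈ 0.040114
Gain = 20 log₁₀(0.040114) ≈ -27.93 dB
∠H = (45.00° + 9.09°) − (75.96° + 21.80° + 5.71°) = -49.38°

At ω = 50 rad/s:
zero (1 + j50·0.125) = 1 + j6.25 → |·| ≈ 6.3295, ∠ ≈ 80.91°
zero (1 + j50·0.02) = 1 + j1 → |·| ≈ 1.4142, ∠ ≈ 45.00°
pole (1 + j50·0.5) = 1 + j25 → |·| ≈ 25.02, ∠ ≈ 87.71°
pole (1 + j50·0.05) = 1 + j2.5 → |·| ≈ 2.6926, ∠ ≈ 68.20°
pole (1 + j50·0.0125) = 1 + j0.625 → |·| ≈ 1.1792, ∠ ≈ 32.01°
|H| = 0.125 · 6.3295 · 1.4142 / (25.02 · 2.6926 · 1.1792) ≈ 0.014085
Gain = 20 log₁₀(0.014085) ≈ -37.02 dB
∠H = (80.91° + 45.00°) − (87.71° + 68.20° + 32.01°) = -62.01°

ω = 8: -27.9 dB, -49.4°; ω = 50: -37.0 dB, -62.0°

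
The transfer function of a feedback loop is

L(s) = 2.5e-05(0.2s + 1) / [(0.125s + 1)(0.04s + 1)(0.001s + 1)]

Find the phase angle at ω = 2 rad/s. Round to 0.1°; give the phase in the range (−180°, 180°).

At ω = 2 rad/s:
zero (1 + j2·0.2) = 1 + j0.4 → |·| ≈ 1.077, ∠ ≈ 21.80°
pole (1 + j2·0.125) = 1 + j0.25 → |·| ≈ 1.0308, ∠ ≈ 14.04°
pole (1 + j2·0.04) = 1 + j0.08 → |·| ≈ 1.0032, ∠ ≈ 4.57°
pole (1 + j2·0.001) = 1 + j0.002 → |·| ≈ 1, ∠ ≈ 0.11°
∠L = (21.80°) − (14.04° + 4.57° + 0.11°) = 3.08°

3.1°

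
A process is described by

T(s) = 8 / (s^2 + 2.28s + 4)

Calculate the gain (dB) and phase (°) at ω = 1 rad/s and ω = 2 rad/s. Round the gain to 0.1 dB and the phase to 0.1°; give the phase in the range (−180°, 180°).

At s = jω = j1:
quadratic: (j1)² + 2.28·j1 + 4 = 3 + j2.28 → |·| ≈ 3.7681, ∠ ≈ 37.23°
|T| = 8 / 3.7681 ≈ 2.1231
Gain = 20 log₁₀(2.1231) ≈ 6.54 dB
∠T = 0.00° − 37.23° = -37.23°

At s = jω = j2:
quadratic: (j2)² + 2.28·j2 + 4 = 0 + j4.56 → |·| ≈ 4.56, ∠ ≈ 90.00°
|T| = 8 / 4.56 ≈ 1.7544
Gain = 20 log₁₀(1.7544) ≈ 4.88 dB
∠T = 0.00° − 90.00° = -90.00°

ω = 1: 6.5 dB, -37.2°; ω = 2: 4.9 dB, -90.0°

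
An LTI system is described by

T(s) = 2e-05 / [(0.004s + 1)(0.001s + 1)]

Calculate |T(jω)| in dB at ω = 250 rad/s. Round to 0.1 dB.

At ω = 250 rad/s:
pole (1 + j250·0.004) = 1 + j1 → |·| ≈ 1.4142, ∠ ≈ 45.00°
pole (1 + j250·0.001) = 1 + j0.25 → |·| ≈ 1.0308, ∠ ≈ 14.04°
|T| = 2e-05 · 1 / (1.4142 · 1.0308) ≈ 1.372e-05
Gain = 20 log₁₀(1.372e-05) ≈ -97.25 dB

-97.3 dB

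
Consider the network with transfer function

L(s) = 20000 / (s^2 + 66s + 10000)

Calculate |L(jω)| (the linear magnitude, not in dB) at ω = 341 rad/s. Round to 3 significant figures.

0.184

At s = jω = j341:
quadratic: (j341)² + 66·j341 + 10000 = -106281 + j22506 → |·| ≈ 1.0864e+05, ∠ ≈ 168.04°
|L| = 20000 / 1.0864e+05 ≈ 0.18409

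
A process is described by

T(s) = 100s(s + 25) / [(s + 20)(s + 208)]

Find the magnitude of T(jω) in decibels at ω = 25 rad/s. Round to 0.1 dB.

At s = jω = j25:
zero (s+25): 25 + j25 → |·| = √(25²+25²) = √1250 ≈ 35.355, ∠ = arctan(25/25) ≈ 45.00°
zero at origin: s = j25 → |·| = 25, ∠ = 90.00°
pole (s+20): 20 + j25 → |·| = √(20²+25²) = √1025 ≈ 32.016, ∠ = arctan(25/20) ≈ 51.34°
pole (s+208): 208 + j25 → |·| = √(208²+25²) = √43889 ≈ 209.5, ∠ = arctan(25/208) ≈ 6.85°
|T| = 100 · 883.87 / 6707.4 ≈ 13.178
Gain = 20 log₁₀(13.178) ≈ 22.40 dB

22.4 dB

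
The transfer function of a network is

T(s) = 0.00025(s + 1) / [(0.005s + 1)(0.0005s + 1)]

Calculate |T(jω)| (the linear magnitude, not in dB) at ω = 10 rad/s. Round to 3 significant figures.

At ω = 10 rad/s:
zero (1 + j10·1) = 1 + j10 → |·| ≈ 10.05, ∠ ≈ 84.29°
pole (1 + j10·0.005) = 1 + j0.05 → |·| ≈ 1.0012, ∠ ≈ 2.86°
pole (1 + j10·0.0005) = 1 + j0.005 → |·| ≈ 1, ∠ ≈ 0.29°
|T| = 0.00025 · 10.05 / (1.0012 · 1) ≈ 0.0025095

0.00251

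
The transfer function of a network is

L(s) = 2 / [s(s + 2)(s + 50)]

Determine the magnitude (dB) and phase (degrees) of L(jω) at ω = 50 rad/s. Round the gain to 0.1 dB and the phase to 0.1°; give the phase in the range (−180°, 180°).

-98.9 dB, 137.3°

At s = jω = j50:
pole (s+2): 2 + j50 → |·| = √(2²+50²) = √2504 ≈ 50.04, ∠ = arctan(50/2) ≈ 87.71°
pole (s+50): 50 + j50 → |·| = √(50²+50²) = √5000 ≈ 70.711, ∠ = arctan(50/50) ≈ 45.00°
pole at origin: |s| = 50, ∠ = 90.00° (in denominator)
|L| = 2 / 1.7692e+05 ≈ 1.1305e-05
Gain = 20 log₁₀(1.1305e-05) ≈ -98.93 dB
∠L = 0.00° − 222.71° = -222.71° ≡ 137.29° (principal value)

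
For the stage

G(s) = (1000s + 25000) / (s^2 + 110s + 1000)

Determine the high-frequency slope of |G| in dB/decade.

Each pole contributes −20 dB/decade at high frequency; each zero contributes +20 dB/decade.
Net: 1 zero(s) − 2 pole(s) → -20 dB/decade.

-20 dB/decade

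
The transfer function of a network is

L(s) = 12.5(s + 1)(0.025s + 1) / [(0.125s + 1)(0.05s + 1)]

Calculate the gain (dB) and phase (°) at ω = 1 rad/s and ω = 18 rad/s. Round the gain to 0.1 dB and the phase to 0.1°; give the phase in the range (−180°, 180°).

At ω = 1 rad/s:
zero (1 + j1·1) = 1 + j1 → |·| ≈ 1.4142, ∠ ≈ 45.00°
zero (1 + j1·0.025) = 1 + j0.025 → |·| ≈ 1.0003, ∠ ≈ 1.43°
pole (1 + j1·0.125) = 1 + j0.125 → |·| ≈ 1.0078, ∠ ≈ 7.13°
pole (1 + j1·0.05) = 1 + j0.05 → |·| ≈ 1.0012, ∠ ≈ 2.86°
|L| = 12.5 · 1.4142 · 1.0003 / (1.0078 · 1.0012) ≈ 17.525
Gain = 20 log₁₀(17.525) ≈ 24.87 dB
∠L = (45.00° + 1.43°) − (7.13° + 2.86°) = 36.44°

At ω = 18 rad/s:
zero (1 + j18·1) = 1 + j18 → |·| ≈ 18.028, ∠ ≈ 86.82°
zero (1 + j18·0.025) = 1 + j0.45 → |·| ≈ 1.0966, ∠ ≈ 24.23°
pole (1 + j18·0.125) = 1 + j2.25 → |·| ≈ 2.4622, ∠ ≈ 66.04°
pole (1 + j18·0.05) = 1 + j0.9 → |·| ≈ 1.3454, ∠ ≈ 41.99°
|L| = 12.5 · 18.028 · 1.0966 / (2.4622 · 1.3454) ≈ 74.599
Gain = 20 log₁₀(74.599) ≈ 37.45 dB
∠L = (86.82° + 24.23°) − (66.04° + 41.99°) = 3.02°

ω = 1: 24.9 dB, 36.4°; ω = 18: 37.5 dB, 3.0°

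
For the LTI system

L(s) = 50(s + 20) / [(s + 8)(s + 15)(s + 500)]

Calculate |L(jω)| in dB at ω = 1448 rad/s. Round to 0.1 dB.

-92.9 dB

At s = jω = j1448:
zero (s+20): 20 + j1448 → |·| = √(20²+1448²) = √2097104 ≈ 1448.1, ∠ = arctan(1448/20) ≈ 89.21°
pole (s+8): 8 + j1448 → |·| = √(8²+1448²) = √2096768 ≈ 1448, ∠ = arctan(1448/8) ≈ 89.68°
pole (s+15): 15 + j1448 → |·| = √(15²+1448²) = √2096929 ≈ 1448.1, ∠ = arctan(1448/15) ≈ 89.41°
pole (s+500): 500 + j1448 → |·| = √(500²+1448²) = √2346704 ≈ 1531.9, ∠ = arctan(1448/500) ≈ 70.95°
|L| = 50 · 1448.1 / 3.2122e+09 ≈ 2.2541e-05
Gain = 20 log₁₀(2.2541e-05) ≈ -92.94 dB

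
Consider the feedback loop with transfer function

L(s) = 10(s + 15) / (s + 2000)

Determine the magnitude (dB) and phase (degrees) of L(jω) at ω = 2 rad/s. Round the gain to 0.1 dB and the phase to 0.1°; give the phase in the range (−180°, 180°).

At s = jω = j2:
zero (s+15): 15 + j2 → |·| = √(15²+2²) = √229 ≈ 15.133, ∠ = arctan(2/15) ≈ 7.59°
pole (s+2000): 2000 + j2 → |·| = √(2000²+2²) = √4000004 ≈ 2000, ∠ = arctan(2/2000) ≈ 0.06°
|L| = 10 · 15.133 / 2000 ≈ 0.075665
Gain = 20 log₁₀(0.075665) ≈ -22.42 dB
∠L = 7.59° − 0.06° = 7.53°

-22.4 dB, 7.5°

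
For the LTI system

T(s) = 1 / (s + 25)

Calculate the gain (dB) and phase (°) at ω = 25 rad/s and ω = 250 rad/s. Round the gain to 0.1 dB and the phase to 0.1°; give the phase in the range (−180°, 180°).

At s = jω = j25:
pole (s+25): 25 + j25 → |·| = √(25²+25²) = √1250 ≈ 35.355, ∠ = arctan(25/25) ≈ 45.00°
|T| = 1 / 35.355 ≈ 0.028285
Gain = 20 log₁₀(0.028285) ≈ -30.97 dB
∠T = 0.00° − 45.00° = -45.00°

At s = jω = j250:
pole (s+25): 25 + j250 → |·| = √(25²+250²) = √63125 ≈ 251.25, ∠ = arctan(250/25) ≈ 84.29°
|T| = 1 / 251.25 ≈ 0.0039801
Gain = 20 log₁₀(0.0039801) ≈ -48.00 dB
∠T = 0.00° − 84.29° = -84.29°

ω = 25: -31.0 dB, -45.0°; ω = 250: -48.0 dB, -84.3°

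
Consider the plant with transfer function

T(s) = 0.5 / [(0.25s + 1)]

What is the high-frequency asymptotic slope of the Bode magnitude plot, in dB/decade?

-20 dB/decade

Each pole contributes −20 dB/decade at high frequency; each zero contributes +20 dB/decade.
Net: 0 zero(s) − 1 pole(s) → -20 dB/decade.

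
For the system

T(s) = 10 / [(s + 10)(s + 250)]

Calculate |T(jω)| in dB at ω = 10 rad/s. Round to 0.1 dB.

-51.0 dB

At s = jω = j10:
pole (s+10): 10 + j10 → |·| = √(10²+10²) = √200 ≈ 14.142, ∠ = arctan(10/10) ≈ 45.00°
pole (s+250): 250 + j10 → |·| = √(250²+10²) = √62600 ≈ 250.2, ∠ = arctan(10/250) ≈ 2.29°
|T| = 10 / 3538.3 ≈ 0.0028262
Gain = 20 log₁₀(0.0028262) ≈ -50.98 dB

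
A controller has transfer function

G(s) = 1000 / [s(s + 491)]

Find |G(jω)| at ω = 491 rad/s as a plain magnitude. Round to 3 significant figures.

0.00293

At s = jω = j491:
pole (s+491): 491 + j491 → |·| = √(491²+491²) = √482162 ≈ 694.38, ∠ = arctan(491/491) ≈ 45.00°
pole at origin: |s| = 491, ∠ = 90.00° (in denominator)
|G| = 1000 / 3.4094e+05 ≈ 0.0029331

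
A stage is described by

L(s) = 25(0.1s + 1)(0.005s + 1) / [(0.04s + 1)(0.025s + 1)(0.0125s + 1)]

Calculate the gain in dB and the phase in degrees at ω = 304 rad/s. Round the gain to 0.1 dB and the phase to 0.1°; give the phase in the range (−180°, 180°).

11.5 dB, -98.3°

At ω = 304 rad/s:
zero (1 + j304·0.1) = 1 + j30.4 → |·| ≈ 30.416, ∠ ≈ 88.12°
zero (1 + j304·0.005) = 1 + j1.52 → |·| ≈ 1.8195, ∠ ≈ 56.66°
pole (1 + j304·0.04) = 1 + j12.16 → |·| ≈ 12.201, ∠ ≈ 85.30°
pole (1 + j304·0.025) = 1 + j7.6 → |·| ≈ 7.6655, ∠ ≈ 82.50°
pole (1 + j304·0.0125) = 1 + j3.8 → |·| ≈ 3.9294, ∠ ≈ 75.26°
|L| = 25 · 30.416 · 1.8195 / (12.201 · 7.6655 · 3.9294) ≈ 3.7647
Gain = 20 log₁₀(3.7647) ≈ 11.51 dB
∠L = (88.12° + 56.66°) − (85.30° + 82.50° + 75.26°) = -98.28°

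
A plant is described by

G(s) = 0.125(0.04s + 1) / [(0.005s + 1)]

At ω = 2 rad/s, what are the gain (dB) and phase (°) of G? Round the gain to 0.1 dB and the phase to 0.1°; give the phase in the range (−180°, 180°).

At ω = 2 rad/s:
zero (1 + j2·0.04) = 1 + j0.08 → |·| ≈ 1.0032, ∠ ≈ 4.57°
pole (1 + j2·0.005) = 1 + j0.01 → |·| ≈ 1, ∠ ≈ 0.57°
|G| = 0.125 · 1.0032 / (1) ≈ 0.1254
Gain = 20 log₁₀(0.1254) ≈ -18.03 dB
∠G = (4.57°) − (0.57°) = 4.00°

-18.0 dB, 4.0°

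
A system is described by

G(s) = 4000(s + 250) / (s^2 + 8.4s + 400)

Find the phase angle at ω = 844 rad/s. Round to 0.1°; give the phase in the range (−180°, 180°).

At s = jω = j844:
zero (s+250): 250 + j844 → |·| = √(250²+844²) = √774836 ≈ 880.25, ∠ = arctan(844/250) ≈ 73.50°
quadratic: (j844)² + 8.4·j844 + 400 = -711936 + j7089.6 → |·| ≈ 7.1197e+05, ∠ ≈ 179.43°
∠G = 73.50° − 179.43° = -105.93°

-105.9°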